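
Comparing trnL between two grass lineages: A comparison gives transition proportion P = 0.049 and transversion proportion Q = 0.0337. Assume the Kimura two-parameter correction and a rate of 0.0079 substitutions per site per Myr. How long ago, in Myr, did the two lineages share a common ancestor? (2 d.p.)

5.57

Under the Kimura two-parameter model, d = −½ ln(1 − 2P − Q) − ¼ ln(1 − 2Q).
1 − 2P − Q = 0.8683, giving −½ ln(0.8683) = 0.070609.
1 − 2Q = 0.9326, giving −¼ ln(0.9326) = 0.017445.
d = 0.070609 + 0.017445 = 0.088054.
Under a molecular clock d = 2μt, so t = d/(2μ) = 0.088054 / (2 × 0.0079) = 5.57 Myr.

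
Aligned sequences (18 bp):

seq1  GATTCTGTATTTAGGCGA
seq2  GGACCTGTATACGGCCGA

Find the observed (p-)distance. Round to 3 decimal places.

The sequences differ at 7 of 18 positions (sites 2, 3, 4, 11, 12, 13, 15).
p = 7/18 = 0.388888… ≈ 0.389 (to 3 d.p.).

0.389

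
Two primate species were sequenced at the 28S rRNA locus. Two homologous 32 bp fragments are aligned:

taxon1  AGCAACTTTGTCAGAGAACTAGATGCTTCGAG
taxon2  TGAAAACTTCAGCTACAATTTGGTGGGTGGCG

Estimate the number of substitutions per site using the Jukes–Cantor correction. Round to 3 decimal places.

0.924

The sequences differ at 17 of 32 sites, so p = 17/32 = 0.53125.
d = −(3/4) ln(1 − 4p/3) = −0.75 ln(1 − 0.708333) = −0.75 ln(0.291667)
  = −0.75 × (-1.232143) = 0.924107 substitutions/site.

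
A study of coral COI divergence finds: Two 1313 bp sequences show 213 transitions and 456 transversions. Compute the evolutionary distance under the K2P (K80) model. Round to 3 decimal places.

P = 213/1313 ≈ 0.162224 and Q = 456/1313 ≈ 0.347296.
Under the Kimura two-parameter model, d = −½ ln(1 − 2P − Q) − ¼ ln(1 − 2Q).
1 − 2P − Q = 0.328256, giving −½ ln(0.328256) = 0.556981.
1 − 2Q = 0.305408, giving −¼ ln(0.305408) = 0.296527.
d = 0.556981 + 0.296527 = 0.853508.

0.854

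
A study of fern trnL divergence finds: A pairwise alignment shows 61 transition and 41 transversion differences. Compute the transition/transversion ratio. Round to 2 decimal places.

1.49

R = 61/41 = 1.487804… ≈ 1.49 (to 2 d.p.).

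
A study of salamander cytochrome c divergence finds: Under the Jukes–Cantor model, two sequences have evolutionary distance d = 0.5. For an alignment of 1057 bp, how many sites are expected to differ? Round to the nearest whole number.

386

Invert JC69: p = (3/4)(1 − e^(−4d/3)) = 0.75 × (1 − e^(-0.666667)) = 0.75 × (1 − 0.513417) = 0.364937.
Expected differing sites = pL ≈ 0.364937 × 1057 = 385.738409 ≈ 386.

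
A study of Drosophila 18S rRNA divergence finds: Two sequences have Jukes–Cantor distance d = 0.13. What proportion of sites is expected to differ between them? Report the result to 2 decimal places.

p = (3/4)(1 − e^(−4d/3)) = 0.75 × (1 − e^(-0.173333)) = 0.75 × (1 − 0.840858) = 0.119357.

0.12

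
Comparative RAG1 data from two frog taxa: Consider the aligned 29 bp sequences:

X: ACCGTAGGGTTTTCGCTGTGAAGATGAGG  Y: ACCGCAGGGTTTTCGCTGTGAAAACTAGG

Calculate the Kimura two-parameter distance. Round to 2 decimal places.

0.16

Of 29 sites, 3 differences are transitions and 1 are transversions, so P = 3/29 ≈ 0.103448 and Q = 1/29 ≈ 0.034483.
Under the Kimura two-parameter model, d = −½ ln(1 − 2P − Q) − ¼ ln(1 − 2Q).
1 − 2P − Q = 0.758621, giving −½ ln(0.758621) = 0.138126.
1 − 2Q = 0.931034, giving −¼ ln(0.931034) = 0.017865.
d = 0.138126 + 0.017865 = 0.155991.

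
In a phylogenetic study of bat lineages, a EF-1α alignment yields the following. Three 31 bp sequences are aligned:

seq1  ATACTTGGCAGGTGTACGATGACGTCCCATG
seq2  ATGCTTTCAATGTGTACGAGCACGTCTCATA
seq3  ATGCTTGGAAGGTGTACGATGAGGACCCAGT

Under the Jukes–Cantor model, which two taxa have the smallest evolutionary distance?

seq1 and seq3

seq1–seq2: 9/31 differ, p = 0.290, d = 0.367.
seq1–seq3: 6/31 differ, p = 0.194, d = 0.224.
seq2–seq3: 10/31 differ, p = 0.323, d = 0.422.
The smallest distance is between seq1 and seq3.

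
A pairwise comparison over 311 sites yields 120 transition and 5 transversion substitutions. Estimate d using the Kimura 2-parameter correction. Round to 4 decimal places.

0.7832

P = 120/311 ≈ 0.385852 and Q = 5/311 ≈ 0.016077.
Under the Kimura two-parameter model, d = −½ ln(1 − 2P − Q) − ¼ ln(1 − 2Q).
1 − 2P − Q = 0.212219, giving −½ ln(0.212219) = 0.775068.
1 − 2Q = 0.967846, giving −¼ ln(0.967846) = 0.008171.
d = 0.775068 + 0.008171 = 0.783239.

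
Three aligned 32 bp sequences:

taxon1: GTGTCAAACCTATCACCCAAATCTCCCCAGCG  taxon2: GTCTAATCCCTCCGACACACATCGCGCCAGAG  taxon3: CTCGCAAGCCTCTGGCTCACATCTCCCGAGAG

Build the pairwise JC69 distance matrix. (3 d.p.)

taxon1–taxon2: 12/32 sites differ → p = 0.375, d = −0.75 ln(1 − 0.5) = 0.519860 ≈ 0.520.
taxon1–taxon3: 11/32 sites differ → p = 0.34375, d = −0.75 ln(1 − 0.458333) = 0.459828 ≈ 0.460.
taxon2–taxon3: 11/32 sites differ → p = 0.34375, d = −0.75 ln(1 − 0.458333) = 0.459828 ≈ 0.460.

d(taxon1,taxon2) = 0.520, d(taxon1,taxon3) = 0.460, d(taxon2,taxon3) = 0.460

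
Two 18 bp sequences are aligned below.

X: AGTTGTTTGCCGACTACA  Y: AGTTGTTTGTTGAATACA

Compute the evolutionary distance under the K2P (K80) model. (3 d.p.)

Of 18 sites, 2 differences are transitions and 1 are transversions, so P = 2/18 ≈ 0.111111 and Q = 1/18 ≈ 0.055556.
Under the Kimura two-parameter model, d = −½ ln(1 − 2P − Q) − ¼ ln(1 − 2Q).
1 − 2P − Q = 0.722222, giving −½ ln(0.722222) = 0.162711.
1 − 2Q = 0.888888, giving −¼ ln(0.888888) = 0.029446.
d = 0.162711 + 0.029446 = 0.192157.

0.192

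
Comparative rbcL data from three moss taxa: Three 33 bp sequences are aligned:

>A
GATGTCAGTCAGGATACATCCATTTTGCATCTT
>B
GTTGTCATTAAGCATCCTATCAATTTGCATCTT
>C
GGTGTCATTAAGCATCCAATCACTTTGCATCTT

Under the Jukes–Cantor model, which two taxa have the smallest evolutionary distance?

A–B: 9/33 differ, p = 0.273, d = 0.339.
A–C: 8/33 differ, p = 0.242, d = 0.293.
B–C: 3/33 differ, p = 0.091, d = 0.097.
The smallest distance is between B and C.

B and C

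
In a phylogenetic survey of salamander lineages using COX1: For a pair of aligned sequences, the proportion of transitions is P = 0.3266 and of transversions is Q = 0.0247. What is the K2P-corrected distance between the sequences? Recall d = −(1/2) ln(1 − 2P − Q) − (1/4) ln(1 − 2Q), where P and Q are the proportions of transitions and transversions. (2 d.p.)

Under the Kimura two-parameter model, d = −½ ln(1 − 2P − Q) − ¼ ln(1 − 2Q).
1 − 2P − Q = 0.3221, giving −½ ln(0.3221) = 0.566447.
1 − 2Q = 0.9506, giving −¼ ln(0.9506) = 0.012665.
d = 0.566447 + 0.012665 = 0.579112.

0.58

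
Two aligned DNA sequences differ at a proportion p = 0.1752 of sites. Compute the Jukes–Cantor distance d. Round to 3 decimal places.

d = −(3/4) ln(1 − 4p/3) = −0.75 ln(1 − 0.2336) = −0.75 ln(0.7664)
  = −0.75 × (-0.266051) = 0.199538 substitutions/site.

0.200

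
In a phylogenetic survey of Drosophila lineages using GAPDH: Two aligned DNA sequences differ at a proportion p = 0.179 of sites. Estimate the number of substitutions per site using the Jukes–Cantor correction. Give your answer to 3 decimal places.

0.205

d = −(3/4) ln(1 − 4p/3) = −0.75 ln(1 − 0.238667) = −0.75 ln(0.761333)
  = −0.75 × (-0.272684) = 0.204513 substitutions/site.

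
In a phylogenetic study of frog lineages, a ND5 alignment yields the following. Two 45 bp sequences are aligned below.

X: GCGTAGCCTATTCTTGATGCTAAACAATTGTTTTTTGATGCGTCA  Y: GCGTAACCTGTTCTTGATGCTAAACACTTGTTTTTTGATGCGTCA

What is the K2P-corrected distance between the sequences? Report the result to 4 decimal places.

Of 45 sites, 2 differences are transitions and 1 are transversions, so P = 2/45 ≈ 0.044444 and Q = 1/45 ≈ 0.022222.
Under the Kimura two-parameter model, d = −½ ln(1 − 2P − Q) − ¼ ln(1 − 2Q).
1 − 2P − Q = 0.88889, giving −½ ln(0.88889) = 0.058891.
1 − 2Q = 0.955556, giving −¼ ln(0.955556) = 0.011365.
d = 0.058891 + 0.011365 = 0.070256.

0.0703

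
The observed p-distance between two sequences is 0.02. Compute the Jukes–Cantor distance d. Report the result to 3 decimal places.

d = −(3/4) ln(1 − 4p/3) = −0.75 ln(1 − 0.026667) = −0.75 ln(0.973333)
  = −0.75 × (-0.027029) = 0.020272 substitutions/site.

0.020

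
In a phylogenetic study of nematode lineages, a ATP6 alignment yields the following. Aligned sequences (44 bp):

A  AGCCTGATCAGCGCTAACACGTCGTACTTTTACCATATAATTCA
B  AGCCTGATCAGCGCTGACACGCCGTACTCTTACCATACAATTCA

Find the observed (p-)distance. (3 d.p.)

The sequences differ at 4 of 44 positions (sites 16, 22, 29, 38).
p = 4/44 = 0.090909… ≈ 0.091 (to 3 d.p.).

0.091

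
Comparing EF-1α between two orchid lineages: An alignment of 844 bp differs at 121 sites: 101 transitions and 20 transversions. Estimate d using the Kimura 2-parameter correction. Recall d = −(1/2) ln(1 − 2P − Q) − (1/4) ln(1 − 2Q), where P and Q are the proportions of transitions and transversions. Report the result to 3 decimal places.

0.165

P = 101/844 ≈ 0.119668 and Q = 20/844 ≈ 0.023697.
Under the Kimura two-parameter model, d = −½ ln(1 − 2P − Q) − ¼ ln(1 − 2Q).
1 − 2P − Q = 0.736967, giving −½ ln(0.736967) = 0.152606.
1 − 2Q = 0.952606, giving −¼ ln(0.952606) = 0.012138.
d = 0.152606 + 0.012138 = 0.164744.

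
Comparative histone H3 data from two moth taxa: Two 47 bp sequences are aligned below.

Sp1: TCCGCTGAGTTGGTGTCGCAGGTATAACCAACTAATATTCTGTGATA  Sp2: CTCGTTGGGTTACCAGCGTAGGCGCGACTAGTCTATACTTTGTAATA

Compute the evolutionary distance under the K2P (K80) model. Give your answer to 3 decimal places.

Of 47 sites, 19 differences are transitions and 3 are transversions, so P = 19/47 ≈ 0.404255 and Q = 3/47 ≈ 0.06383.
Under the Kimura two-parameter model, d = −½ ln(1 − 2P − Q) − ¼ ln(1 − 2Q).
1 − 2P − Q = 0.12766, giving −½ ln(0.12766) = 1.029192.
1 − 2Q = 0.87234, giving −¼ ln(0.87234) = 0.034144.
d = 1.029192 + 0.034144 = 1.063336.

1.063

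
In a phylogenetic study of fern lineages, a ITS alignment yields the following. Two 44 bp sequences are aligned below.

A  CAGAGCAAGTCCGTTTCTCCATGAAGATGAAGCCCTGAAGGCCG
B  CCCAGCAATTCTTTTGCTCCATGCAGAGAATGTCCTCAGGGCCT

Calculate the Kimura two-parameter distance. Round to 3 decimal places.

Of 44 sites, 4 differences are transitions and 10 are transversions, so P = 4/44 ≈ 0.090909 and Q = 10/44 ≈ 0.227273.
Under the Kimura two-parameter model, d = −½ ln(1 − 2P − Q) − ¼ ln(1 − 2Q).
1 − 2P − Q = 0.590909, giving −½ ln(0.590909) = 0.263047.
1 − 2Q = 0.545454, giving −¼ ln(0.545454) = 0.151534.
d = 0.263047 + 0.151534 = 0.414581.

0.415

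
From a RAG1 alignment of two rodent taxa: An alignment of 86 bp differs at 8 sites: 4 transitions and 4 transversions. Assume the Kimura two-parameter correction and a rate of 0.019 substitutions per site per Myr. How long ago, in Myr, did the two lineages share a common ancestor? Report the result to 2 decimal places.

P = 4/86 ≈ 0.046512 and Q = 4/86 ≈ 0.046512.
Under the Kimura two-parameter model, d = −½ ln(1 − 2P − Q) − ¼ ln(1 − 2Q).
1 − 2P − Q = 0.860464, giving −½ ln(0.860464) = 0.075142.
1 − 2Q = 0.906976, giving −¼ ln(0.906976) = 0.024410.
d = 0.075142 + 0.024410 = 0.099552.
Under a molecular clock d = 2μt, so t = d/(2μ) = 0.099552 / (2 × 0.019) = 2.62 Myr.

2.62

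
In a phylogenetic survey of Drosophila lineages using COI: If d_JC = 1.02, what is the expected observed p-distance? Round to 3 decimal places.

p = (3/4)(1 − e^(−4d/3)) = 0.75 × (1 − e^(-1.36)) = 0.75 × (1 − 0.256661) = 0.557504.

0.558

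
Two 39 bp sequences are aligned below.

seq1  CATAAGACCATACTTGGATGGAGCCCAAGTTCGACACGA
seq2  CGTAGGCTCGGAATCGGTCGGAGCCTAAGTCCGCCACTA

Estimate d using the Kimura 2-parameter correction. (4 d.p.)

0.5071

Of 39 sites, 8 differences are transitions and 6 are transversions, so P = 8/39 ≈ 0.205128 and Q = 6/39 ≈ 0.153846.
Under the Kimura two-parameter model, d = −½ ln(1 − 2P − Q) − ¼ ln(1 − 2Q).
1 − 2P − Q = 0.435898, giving −½ ln(0.435898) = 0.415174.
1 − 2Q = 0.692308, giving −¼ ln(0.692308) = 0.091931.
d = 0.415174 + 0.091931 = 0.507105.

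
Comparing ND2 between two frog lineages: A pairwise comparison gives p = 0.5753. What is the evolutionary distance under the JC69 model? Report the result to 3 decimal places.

1.093

d = −(3/4) ln(1 − 4p/3) = −0.75 ln(1 − 0.767067) = −0.75 ln(0.232933)
  = −0.75 × (-1.457004) = 1.092753 substitutions/site.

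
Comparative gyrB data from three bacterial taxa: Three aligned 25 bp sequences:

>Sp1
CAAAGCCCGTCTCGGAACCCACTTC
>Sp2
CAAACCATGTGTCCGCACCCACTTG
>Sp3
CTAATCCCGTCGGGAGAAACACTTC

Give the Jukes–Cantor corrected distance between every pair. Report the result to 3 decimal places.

d(Sp1,Sp2) = 0.351, d(Sp1,Sp3) = 0.417, d(Sp2,Sp3) = 0.886

Sp1–Sp2: 7/25 sites differ → p = 0.28, d = −0.75 ln(1 − 0.373333) = 0.350505 ≈ 0.351.
Sp1–Sp3: 8/25 sites differ → p = 0.32, d = −0.75 ln(1 − 0.426667) = 0.417216 ≈ 0.417.
Sp2–Sp3: 13/25 sites differ → p = 0.52, d = −0.75 ln(1 − 0.693333) = 0.886495 ≈ 0.886.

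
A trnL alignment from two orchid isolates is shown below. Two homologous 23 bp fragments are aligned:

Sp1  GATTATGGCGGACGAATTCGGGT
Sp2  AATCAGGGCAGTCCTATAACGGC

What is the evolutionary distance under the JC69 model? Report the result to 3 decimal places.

0.761

The sequences differ at 11 of 23 sites, so p = 11/23 ≈ 0.478261.
d = −(3/4) ln(1 − 4p/3) = −0.75 ln(1 − 0.637681) = −0.75 ln(0.362319)
  = −0.75 × (-1.015230) = 0.761423 substitutions/site.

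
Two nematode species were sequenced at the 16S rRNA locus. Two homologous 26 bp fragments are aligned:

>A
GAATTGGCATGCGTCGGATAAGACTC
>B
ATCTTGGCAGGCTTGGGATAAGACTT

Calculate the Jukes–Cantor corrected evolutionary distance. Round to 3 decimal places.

0.334

The sequences differ at 7 of 26 sites (1, 2, 3, 10, 13, 15, 26), so p = 7/26 ≈ 0.269231.
d = −(3/4) ln(1 − 4p/3) = −0.75 ln(1 − 0.358975) = −0.75 ln(0.641025)
  = −0.75 × (-0.444687) = 0.333515 substitutions/site.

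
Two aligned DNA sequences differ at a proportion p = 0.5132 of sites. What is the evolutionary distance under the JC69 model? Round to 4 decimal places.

d = −(3/4) ln(1 − 4p/3) = −0.75 ln(1 − 0.684267) = −0.75 ln(0.315733)
  = −0.75 × (-1.152858) = 0.864644 substitutions/site.

0.8646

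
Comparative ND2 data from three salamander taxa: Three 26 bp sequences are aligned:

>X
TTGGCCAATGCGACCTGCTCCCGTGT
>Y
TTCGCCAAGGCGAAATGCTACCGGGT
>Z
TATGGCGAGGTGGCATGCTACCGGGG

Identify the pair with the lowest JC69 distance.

X–Y: 6/26 differ, p = 0.231, d = 0.276.
X–Z: 11/26 differ, p = 0.423, d = 0.623.
Y–Z: 8/26 differ, p = 0.308, d = 0.396.
The smallest distance is between X and Y.

X and Y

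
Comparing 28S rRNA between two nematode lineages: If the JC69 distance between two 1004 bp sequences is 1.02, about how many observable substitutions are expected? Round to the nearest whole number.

Invert JC69: p = (3/4)(1 − e^(−4d/3)) = 0.75 × (1 − e^(-1.36)) = 0.75 × (1 − 0.256661) = 0.557504.
Expected differing sites = pL ≈ 0.557504 × 1004 = 559.734016 ≈ 560.

560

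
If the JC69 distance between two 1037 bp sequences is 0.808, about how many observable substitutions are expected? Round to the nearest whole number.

513

Invert JC69: p = (3/4)(1 − e^(−4d/3)) = 0.75 × (1 − e^(-1.077333)) = 0.75 × (1 − 0.340502) = 0.494624.
Expected differing sites = pL ≈ 0.494624 × 1037 = 512.925088 ≈ 513.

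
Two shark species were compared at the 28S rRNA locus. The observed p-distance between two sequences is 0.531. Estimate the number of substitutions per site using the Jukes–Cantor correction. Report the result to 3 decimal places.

0.923

d = −(3/4) ln(1 − 4p/3) = −0.75 ln(1 − 0.708) = −0.75 ln(0.292)
  = −0.75 × (-1.231001) = 0.923251 substitutions/site.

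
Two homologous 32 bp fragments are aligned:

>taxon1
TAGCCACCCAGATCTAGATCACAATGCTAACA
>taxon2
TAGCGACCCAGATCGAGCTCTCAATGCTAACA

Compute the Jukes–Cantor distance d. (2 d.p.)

The sequences differ at 4 of 32 sites (5, 15, 18, 21), so p = 4/32 = 0.125.
d = −(3/4) ln(1 − 4p/3) = −0.75 ln(1 − 0.166667) = −0.75 ln(0.833333)
  = −0.75 × (-0.182322) = 0.136742 substitutions/site.

0.14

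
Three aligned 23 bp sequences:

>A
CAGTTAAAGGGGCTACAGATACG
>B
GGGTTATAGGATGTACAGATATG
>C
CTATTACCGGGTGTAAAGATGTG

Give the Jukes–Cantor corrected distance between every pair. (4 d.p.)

d(A,B) = 0.3904, d(A,C) = 0.5532, d(B,C) = 0.4674

A–B: 7/23 sites differ → p ≈ 0.304348, d = −0.75 ln(1 − 0.405797) = 0.390401 ≈ 0.3904.
A–C: 9/23 sites differ → p ≈ 0.391304, d = −0.75 ln(1 − 0.521739) = 0.553199 ≈ 0.5532.
B–C: 8/23 sites differ → p ≈ 0.347826, d = −0.75 ln(1 − 0.463768) = 0.467391 ≈ 0.4674.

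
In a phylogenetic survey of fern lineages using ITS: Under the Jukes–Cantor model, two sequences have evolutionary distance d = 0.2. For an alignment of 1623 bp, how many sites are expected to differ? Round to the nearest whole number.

285

Invert JC69: p = (3/4)(1 − e^(−4d/3)) = 0.75 × (1 − e^(-0.266667)) = 0.75 × (1 − 0.765928) = 0.175554.
Expected differing sites = pL ≈ 0.175554 × 1623 = 284.924142 ≈ 285.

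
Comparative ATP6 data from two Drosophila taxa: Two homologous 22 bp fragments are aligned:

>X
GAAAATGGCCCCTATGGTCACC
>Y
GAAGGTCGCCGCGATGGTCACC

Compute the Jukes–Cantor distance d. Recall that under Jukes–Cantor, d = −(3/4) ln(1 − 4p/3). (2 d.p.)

0.27

The sequences differ at 5 of 22 sites (4, 5, 7, 11, 13), so p = 5/22 ≈ 0.227273.
d = −(3/4) ln(1 − 4p/3) = −0.75 ln(1 − 0.303031) = −0.75 ln(0.696969)
  = −0.75 × (-0.361014) = 0.270761 substitutions/site.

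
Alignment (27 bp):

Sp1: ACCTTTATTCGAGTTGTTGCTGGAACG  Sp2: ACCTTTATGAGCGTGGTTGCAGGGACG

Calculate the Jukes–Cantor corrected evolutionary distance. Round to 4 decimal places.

The sequences differ at 6 of 27 sites (9, 10, 12, 15, 21, 24), so p = 6/27 ≈ 0.222222.
d = −(3/4) ln(1 − 4p/3) = −0.75 ln(1 − 0.296296) = −0.75 ln(0.703704)
  = −0.75 × (-0.351397) = 0.263548 substitutions/site.

0.2635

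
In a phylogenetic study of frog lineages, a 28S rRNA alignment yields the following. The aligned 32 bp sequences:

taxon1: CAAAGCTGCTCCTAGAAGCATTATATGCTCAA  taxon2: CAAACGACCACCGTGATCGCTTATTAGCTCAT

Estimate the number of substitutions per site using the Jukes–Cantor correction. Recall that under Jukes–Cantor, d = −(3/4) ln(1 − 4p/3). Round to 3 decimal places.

0.657

The sequences differ at 14 of 32 sites, so p = 14/32 = 0.4375.
d = −(3/4) ln(1 − 4p/3) = −0.75 ln(1 − 0.583333) = −0.75 ln(0.416667)
  = −0.75 × (-0.875468) = 0.656601 substitutions/site.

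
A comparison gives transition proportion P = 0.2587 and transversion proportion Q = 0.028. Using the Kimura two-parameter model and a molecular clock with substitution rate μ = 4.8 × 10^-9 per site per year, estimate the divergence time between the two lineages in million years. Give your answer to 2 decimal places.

Under the Kimura two-parameter model, d = −½ ln(1 − 2P − Q) − ¼ ln(1 − 2Q).
1 − 2P − Q = 0.4546, giving −½ ln(0.4546) = 0.394169.
1 − 2Q = 0.944, giving −¼ ln(0.944) = 0.014407.
d = 0.394169 + 0.014407 = 0.408576.
Under a molecular clock d = 2μt, so t = d/(2μ) = 0.408576 / (2 × 4.8 × 10^-9) = 42.56 million years.

42.56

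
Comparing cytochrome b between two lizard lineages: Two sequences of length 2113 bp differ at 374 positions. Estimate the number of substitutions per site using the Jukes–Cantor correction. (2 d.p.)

p = 374/2113 ≈ 0.177.
d = −(3/4) ln(1 − 4p/3) = −0.75 ln(1 − 0.236) = −0.75 ln(0.764)
  = −0.75 × (-0.269187) = 0.201890 substitutions/site.

0.20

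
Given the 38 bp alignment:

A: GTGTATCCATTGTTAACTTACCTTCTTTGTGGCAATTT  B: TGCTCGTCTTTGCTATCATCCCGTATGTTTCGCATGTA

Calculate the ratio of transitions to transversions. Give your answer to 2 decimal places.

0.12

Transitions are A↔G and C↔T; transversions are all other mismatches.
Transitions: 2. Transversions: 17.
R = 2/17 = 0.117647… ≈ 0.12 (to 2 d.p.).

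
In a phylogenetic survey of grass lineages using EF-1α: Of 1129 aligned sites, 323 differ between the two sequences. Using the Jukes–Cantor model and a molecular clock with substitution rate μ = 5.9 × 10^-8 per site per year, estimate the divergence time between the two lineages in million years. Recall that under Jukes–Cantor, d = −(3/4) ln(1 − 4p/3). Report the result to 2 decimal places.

3.05

p = 323/1129 ≈ 0.286094.
d = −(3/4) ln(1 − 4p/3) = −0.75 ln(1 − 0.381459) = −0.75 ln(0.618541)
  = −0.75 × (-0.480392) = 0.360294 substitutions/site.
Under a molecular clock d = 2μt, so t = d/(2μ) = 0.360294 / (2 × 5.9 × 10^-8) = 3.05 million years.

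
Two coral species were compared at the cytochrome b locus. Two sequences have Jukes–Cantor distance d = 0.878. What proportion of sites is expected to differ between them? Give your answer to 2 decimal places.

0.52

p = (3/4)(1 − e^(−4d/3)) = 0.75 × (1 − e^(-1.170667)) = 0.75 × (1 − 0.310160) = 0.517380.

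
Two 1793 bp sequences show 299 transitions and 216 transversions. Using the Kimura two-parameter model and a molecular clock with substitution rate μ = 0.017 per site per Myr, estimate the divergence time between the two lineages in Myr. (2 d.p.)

10.93

P = 299/1793 ≈ 0.16676 and Q = 216/1793 ≈ 0.120468.
Under the Kimura two-parameter model, d = −½ ln(1 − 2P − Q) − ¼ ln(1 − 2Q).
1 − 2P − Q = 0.546012, giving −½ ln(0.546012) = 0.302557.
1 − 2Q = 0.759064, giving −¼ ln(0.759064) = 0.068917.
d = 0.302557 + 0.068917 = 0.371474.
Under a molecular clock d = 2μt, so t = d/(2μ) = 0.371474 / (2 × 0.017) = 10.93 Myr.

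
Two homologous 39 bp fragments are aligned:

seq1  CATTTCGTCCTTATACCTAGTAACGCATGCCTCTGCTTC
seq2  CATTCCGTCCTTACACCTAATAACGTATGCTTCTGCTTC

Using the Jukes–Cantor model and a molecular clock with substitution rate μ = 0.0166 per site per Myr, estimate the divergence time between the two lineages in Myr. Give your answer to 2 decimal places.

The sequences differ at 5 of 39 sites (5, 14, 20, 26, 31), so p = 5/39 ≈ 0.128205.
d = −(3/4) ln(1 − 4p/3) = −0.75 ln(1 − 0.17094) = −0.75 ln(0.82906)
  = −0.75 × (-0.187463) = 0.140597 substitutions/site.
Under a molecular clock d = 2μt, so t = d/(2μ) = 0.140597 / (2 × 0.0166) = 4.23 Myr.

4.23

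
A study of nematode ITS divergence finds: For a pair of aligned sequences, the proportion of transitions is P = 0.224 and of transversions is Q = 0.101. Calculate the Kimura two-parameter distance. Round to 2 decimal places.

Under the Kimura two-parameter model, d = −½ ln(1 − 2P − Q) − ¼ ln(1 − 2Q).
1 − 2P − Q = 0.451, giving −½ ln(0.451) = 0.398144.
1 − 2Q = 0.798, giving −¼ ln(0.798) = 0.056412.
d = 0.398144 + 0.056412 = 0.454556.

0.45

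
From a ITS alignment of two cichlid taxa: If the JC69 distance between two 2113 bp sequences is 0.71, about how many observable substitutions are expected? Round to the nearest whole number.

970

Invert JC69: p = (3/4)(1 − e^(−4d/3)) = 0.75 × (1 − e^(-0.946667)) = 0.75 × (1 − 0.388032) = 0.458976.
Expected differing sites = pL ≈ 0.458976 × 2113 = 969.816288 ≈ 970.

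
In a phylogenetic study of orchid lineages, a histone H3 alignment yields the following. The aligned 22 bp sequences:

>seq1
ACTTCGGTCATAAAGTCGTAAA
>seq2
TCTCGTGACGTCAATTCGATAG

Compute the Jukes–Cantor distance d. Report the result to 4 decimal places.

0.8240

The sequences differ at 11 of 22 sites, so p = 11/22 = 0.5.
d = −(3/4) ln(1 − 4p/3) = −0.75 ln(1 − 0.666667) = −0.75 ln(0.333333)
  = −0.75 × (-1.098613) = 0.823960 substitutions/site.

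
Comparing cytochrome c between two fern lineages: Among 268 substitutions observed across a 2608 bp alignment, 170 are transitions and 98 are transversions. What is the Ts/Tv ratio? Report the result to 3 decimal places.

R = 170/98 = 1.734693… ≈ 1.735 (to 3 d.p.).

1.735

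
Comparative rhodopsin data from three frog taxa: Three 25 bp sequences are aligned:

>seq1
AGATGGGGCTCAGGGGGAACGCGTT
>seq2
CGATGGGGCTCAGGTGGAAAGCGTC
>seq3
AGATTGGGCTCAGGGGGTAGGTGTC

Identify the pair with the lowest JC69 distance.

seq1–seq2: 4/25 differ, p = 0.160, d = 0.180.
seq1–seq3: 5/25 differ, p = 0.200, d = 0.233.
seq2–seq3: 6/25 differ, p = 0.240, d = 0.289.
The smallest distance is between seq1 and seq2.

seq1 and seq2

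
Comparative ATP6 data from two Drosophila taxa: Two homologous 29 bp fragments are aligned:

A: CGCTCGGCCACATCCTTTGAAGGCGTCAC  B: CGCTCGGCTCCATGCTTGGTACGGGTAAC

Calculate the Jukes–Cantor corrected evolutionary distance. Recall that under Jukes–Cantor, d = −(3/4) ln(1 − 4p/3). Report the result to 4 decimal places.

0.3439

The sequences differ at 8 of 29 sites (9, 10, 14, 18, 20, 22, 24, 27), so p = 8/29 ≈ 0.275862.
d = −(3/4) ln(1 − 4p/3) = −0.75 ln(1 − 0.367816) = −0.75 ln(0.632184)
  = −0.75 × (-0.458575) = 0.343931 substitutions/site.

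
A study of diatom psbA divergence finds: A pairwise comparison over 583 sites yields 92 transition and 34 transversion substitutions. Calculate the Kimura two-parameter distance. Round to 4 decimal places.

P = 92/583 ≈ 0.157804 and Q = 34/583 ≈ 0.058319.
Under the Kimura two-parameter model, d = −½ ln(1 − 2P − Q) − ¼ ln(1 − 2Q).
1 − 2P − Q = 0.626073, giving −½ ln(0.626073) = 0.234144.
1 − 2Q = 0.883362, giving −¼ ln(0.883362) = 0.031005.
d = 0.234144 + 0.031005 = 0.265149.

0.2651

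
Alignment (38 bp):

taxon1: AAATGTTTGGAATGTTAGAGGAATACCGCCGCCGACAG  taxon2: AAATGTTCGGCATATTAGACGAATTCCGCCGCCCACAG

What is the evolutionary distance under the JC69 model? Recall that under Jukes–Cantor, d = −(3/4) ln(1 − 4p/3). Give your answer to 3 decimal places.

The sequences differ at 6 of 38 sites (8, 11, 14, 20, 25, 34), so p = 6/38 ≈ 0.157895.
d = −(3/4) ln(1 − 4p/3) = −0.75 ln(1 − 0.210527) = −0.75 ln(0.789473)
  = −0.75 × (-0.236390) = 0.177293 substitutions/site.

0.177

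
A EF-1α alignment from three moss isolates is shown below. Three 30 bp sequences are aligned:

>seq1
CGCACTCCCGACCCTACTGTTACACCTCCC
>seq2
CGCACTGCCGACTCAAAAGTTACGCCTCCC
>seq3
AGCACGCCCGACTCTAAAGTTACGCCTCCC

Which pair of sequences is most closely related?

seq1–seq2: 6/30 differ, p = 0.200, d = 0.233.
seq1–seq3: 6/30 differ, p = 0.200, d = 0.233.
seq2–seq3: 4/30 differ, p = 0.133, d = 0.147.
The smallest distance is between seq2 and seq3.

seq2 and seq3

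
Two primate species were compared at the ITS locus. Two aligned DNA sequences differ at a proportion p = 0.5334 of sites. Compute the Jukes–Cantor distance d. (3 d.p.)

d = −(3/4) ln(1 − 4p/3) = −0.75 ln(1 − 0.7112) = −0.75 ln(0.2888)
  = −0.75 × (-1.242021) = 0.931516 substitutions/site.

0.932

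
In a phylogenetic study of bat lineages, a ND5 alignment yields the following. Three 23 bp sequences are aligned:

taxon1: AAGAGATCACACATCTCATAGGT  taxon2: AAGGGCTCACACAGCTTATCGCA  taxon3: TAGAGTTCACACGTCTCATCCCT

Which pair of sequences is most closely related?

taxon1 and taxon3

taxon1–taxon2: 7/23 differ, p = 0.304, d = 0.390.
taxon1–taxon3: 6/23 differ, p = 0.261, d = 0.321.
taxon2–taxon3: 8/23 differ, p = 0.348, d = 0.467.
The smallest distance is between taxon1 and taxon3.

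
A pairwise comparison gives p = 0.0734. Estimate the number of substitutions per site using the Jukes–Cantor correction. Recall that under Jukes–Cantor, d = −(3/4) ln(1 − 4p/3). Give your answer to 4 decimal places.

d = −(3/4) ln(1 − 4p/3) = −0.75 ln(1 − 0.097867) = −0.75 ln(0.902133)
  = −0.75 × (-0.102993) = 0.077245 substitutions/site.

0.0772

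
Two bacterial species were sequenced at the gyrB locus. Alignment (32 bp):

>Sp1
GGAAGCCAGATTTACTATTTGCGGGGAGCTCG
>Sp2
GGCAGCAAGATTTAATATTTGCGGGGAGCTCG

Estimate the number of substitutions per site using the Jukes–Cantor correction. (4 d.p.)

The sequences differ at 3 of 32 sites (3, 7, 15), so p = 3/32 = 0.09375.
d = −(3/4) ln(1 − 4p/3) = −0.75 ln(1 − 0.125) = −0.75 ln(0.875)
  = −0.75 × (-0.133531) = 0.100148 substitutions/site.

0.1001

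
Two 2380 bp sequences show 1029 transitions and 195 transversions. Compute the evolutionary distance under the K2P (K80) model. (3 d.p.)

P = 1029/2380 ≈ 0.432353 and Q = 195/2380 ≈ 0.081933.
Under the Kimura two-parameter model, d = −½ ln(1 − 2P − Q) − ¼ ln(1 − 2Q).
1 − 2P − Q = 0.053361, giving −½ ln(0.053361) = 1.465338.
1 − 2Q = 0.836134, giving −¼ ln(0.836134) = 0.044742.
d = 1.465338 + 0.044742 = 1.510080.

1.510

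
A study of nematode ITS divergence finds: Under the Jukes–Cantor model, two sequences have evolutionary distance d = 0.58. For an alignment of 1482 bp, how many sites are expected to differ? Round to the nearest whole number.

Invert JC69: p = (3/4)(1 − e^(−4d/3)) = 0.75 × (1 − e^(-0.773333)) = 0.75 × (1 − 0.461472) = 0.403896.
Expected differing sites = pL ≈ 0.403896 × 1482 = 598.573872 ≈ 599.

599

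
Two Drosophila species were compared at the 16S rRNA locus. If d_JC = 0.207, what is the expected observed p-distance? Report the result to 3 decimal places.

p = (3/4)(1 − e^(−4d/3)) = 0.75 × (1 − e^(-0.276)) = 0.75 × (1 − 0.758813) = 0.180890.

0.181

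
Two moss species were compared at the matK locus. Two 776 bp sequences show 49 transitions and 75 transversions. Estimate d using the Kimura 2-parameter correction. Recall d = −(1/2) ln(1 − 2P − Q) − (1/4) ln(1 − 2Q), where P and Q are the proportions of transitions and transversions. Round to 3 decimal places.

0.180

P = 49/776 ≈ 0.063144 and Q = 75/776 ≈ 0.096649.
Under the Kimura two-parameter model, d = −½ ln(1 − 2P − Q) − ¼ ln(1 − 2Q).
1 − 2P − Q = 0.777063, giving −½ ln(0.777063) = 0.126117.
1 − 2Q = 0.806702, giving −¼ ln(0.806702) = 0.053700.
d = 0.126117 + 0.053700 = 0.179817.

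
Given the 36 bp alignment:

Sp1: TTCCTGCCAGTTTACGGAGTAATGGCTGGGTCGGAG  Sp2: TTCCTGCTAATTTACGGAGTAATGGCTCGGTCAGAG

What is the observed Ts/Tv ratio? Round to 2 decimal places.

Transitions are A↔G and C↔T; transversions are all other mismatches.
Transitions: 3. Transversions: 1.
R = 3/1 = 3.00.

3.00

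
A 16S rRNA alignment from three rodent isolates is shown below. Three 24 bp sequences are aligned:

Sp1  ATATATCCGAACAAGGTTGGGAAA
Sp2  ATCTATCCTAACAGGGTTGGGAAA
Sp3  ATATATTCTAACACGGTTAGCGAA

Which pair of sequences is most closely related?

Sp1–Sp2: 3/24 differ, p = 0.125, d = 0.137.
Sp1–Sp3: 6/24 differ, p = 0.250, d = 0.304.
Sp2–Sp3: 6/24 differ, p = 0.250, d = 0.304.
The smallest distance is between Sp1 and Sp2.

Sp1 and Sp2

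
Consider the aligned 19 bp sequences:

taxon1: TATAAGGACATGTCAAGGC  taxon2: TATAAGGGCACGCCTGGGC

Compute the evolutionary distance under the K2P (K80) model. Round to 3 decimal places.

Of 19 sites, 4 differences are transitions and 1 are transversions, so P = 4/19 ≈ 0.210526 and Q = 1/19 ≈ 0.052632.
Under the Kimura two-parameter model, d = −½ ln(1 − 2P − Q) − ¼ ln(1 − 2Q).
1 − 2P − Q = 0.526316, giving −½ ln(0.526316) = 0.320927.
1 − 2Q = 0.894736, giving −¼ ln(0.894736) = 0.027807.
d = 0.320927 + 0.027807 = 0.348734.

0.349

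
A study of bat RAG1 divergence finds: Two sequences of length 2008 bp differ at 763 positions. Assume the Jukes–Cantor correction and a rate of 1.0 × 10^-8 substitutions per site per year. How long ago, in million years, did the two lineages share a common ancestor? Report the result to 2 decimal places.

26.49

p = 763/2008 ≈ 0.37998.
d = −(3/4) ln(1 − 4p/3) = −0.75 ln(1 − 0.50664) = −0.75 ln(0.49336)
  = −0.75 × (-0.706516) = 0.529887 substitutions/site.
Under a molecular clock d = 2μt, so t = d/(2μ) = 0.529887 / (2 × 1.0 × 10^-8) = 26.49 million years.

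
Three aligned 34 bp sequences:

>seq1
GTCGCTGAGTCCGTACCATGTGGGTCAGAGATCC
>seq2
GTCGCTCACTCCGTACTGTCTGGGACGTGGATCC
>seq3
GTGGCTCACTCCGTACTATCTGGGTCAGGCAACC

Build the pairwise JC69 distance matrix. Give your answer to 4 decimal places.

d(seq1,seq2) = 0.3265, d(seq1,seq3) = 0.2824, d(seq2,seq3) = 0.2407

seq1–seq2: 9/34 sites differ → p ≈ 0.264706, d = −0.75 ln(1 − 0.352941) = 0.326488 ≈ 0.3265.
seq1–seq3: 8/34 sites differ → p ≈ 0.235294, d = −0.75 ln(1 − 0.313725) = 0.282358 ≈ 0.2824.
seq2–seq3: 7/34 sites differ → p ≈ 0.205882, d = −0.75 ln(1 − 0.274509) = 0.240680 ≈ 0.2407.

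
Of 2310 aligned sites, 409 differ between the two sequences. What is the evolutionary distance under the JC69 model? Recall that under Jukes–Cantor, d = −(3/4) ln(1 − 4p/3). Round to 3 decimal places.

0.202

p = 409/2310 ≈ 0.177056.
d = −(3/4) ln(1 − 4p/3) = −0.75 ln(1 − 0.236075) = −0.75 ln(0.763925)
  = −0.75 × (-0.269286) = 0.201965 substitutions/site.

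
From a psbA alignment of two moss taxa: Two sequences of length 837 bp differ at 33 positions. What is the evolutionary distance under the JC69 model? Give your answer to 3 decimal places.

0.041

p = 33/837 ≈ 0.039427.
d = −(3/4) ln(1 − 4p/3) = −0.75 ln(1 − 0.052569) = −0.75 ln(0.947431)
  = −0.75 × (-0.054001) = 0.040501 substitutions/site.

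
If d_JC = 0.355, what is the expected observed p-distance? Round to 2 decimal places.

p = (3/4)(1 − e^(−4d/3)) = 0.75 × (1 − e^(-0.473333)) = 0.75 × (1 − 0.622923) = 0.282808.

0.28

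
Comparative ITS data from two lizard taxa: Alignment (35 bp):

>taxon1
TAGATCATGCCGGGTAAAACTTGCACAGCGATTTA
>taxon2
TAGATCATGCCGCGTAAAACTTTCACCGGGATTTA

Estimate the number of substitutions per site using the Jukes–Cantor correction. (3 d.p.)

0.124

The sequences differ at 4 of 35 sites (13, 23, 27, 29), so p = 4/35 ≈ 0.114286.
d = −(3/4) ln(1 − 4p/3) = −0.75 ln(1 − 0.152381) = −0.75 ln(0.847619)
  = −0.75 × (-0.165324) = 0.123993 substitutions/site.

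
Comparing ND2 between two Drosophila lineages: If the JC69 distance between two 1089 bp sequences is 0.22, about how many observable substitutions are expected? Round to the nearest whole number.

Invert JC69: p = (3/4)(1 − e^(−4d/3)) = 0.75 × (1 − e^(-0.293333)) = 0.75 × (1 − 0.745774) = 0.190670.
Expected differing sites = pL ≈ 0.190670 × 1089 = 207.63963 ≈ 208.

208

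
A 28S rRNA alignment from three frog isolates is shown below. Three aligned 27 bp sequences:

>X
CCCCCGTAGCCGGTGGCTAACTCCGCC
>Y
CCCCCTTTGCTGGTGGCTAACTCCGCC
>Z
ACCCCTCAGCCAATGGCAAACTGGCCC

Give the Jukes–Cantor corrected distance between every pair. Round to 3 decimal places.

d(X,Y) = 0.120, d(X,Z) = 0.441, d(Y,Z) = 0.511

X–Y: 3/27 sites differ → p ≈ 0.111111, d = −0.75 ln(1 − 0.148148) = 0.120257 ≈ 0.120.
X–Z: 9/27 sites differ → p ≈ 0.333333, d = −0.75 ln(1 − 0.444444) = 0.440839 ≈ 0.441.
Y–Z: 10/27 sites differ → p ≈ 0.37037, d = −0.75 ln(1 − 0.493827) = 0.510658 ≈ 0.511.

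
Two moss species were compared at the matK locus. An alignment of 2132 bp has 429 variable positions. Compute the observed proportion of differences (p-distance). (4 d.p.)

0.2012

p = 429/2132 = 0.201219… ≈ 0.2012 (to 4 d.p.).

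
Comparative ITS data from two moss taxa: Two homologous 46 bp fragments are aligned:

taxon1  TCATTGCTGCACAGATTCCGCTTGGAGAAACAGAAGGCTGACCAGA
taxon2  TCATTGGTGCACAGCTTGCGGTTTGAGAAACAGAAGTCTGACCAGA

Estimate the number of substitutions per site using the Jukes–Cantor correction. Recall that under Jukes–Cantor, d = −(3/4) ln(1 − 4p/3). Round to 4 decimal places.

0.1433

The sequences differ at 6 of 46 sites (7, 15, 18, 21, 24, 37), so p = 6/46 ≈ 0.130435.
d = −(3/4) ln(1 − 4p/3) = −0.75 ln(1 − 0.173913) = −0.75 ln(0.826087)
  = −0.75 × (-0.191055) = 0.143291 substitutions/site.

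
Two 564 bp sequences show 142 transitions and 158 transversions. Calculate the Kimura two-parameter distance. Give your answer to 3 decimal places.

0.971

P = 142/564 ≈ 0.251773 and Q = 158/564 ≈ 0.280142.
Under the Kimura two-parameter model, d = −½ ln(1 − 2P − Q) − ¼ ln(1 − 2Q).
1 − 2P − Q = 0.216312, giving −½ ln(0.216312) = 0.765517.
1 − 2Q = 0.439716, giving −¼ ln(0.439716) = 0.205407.
d = 0.765517 + 0.205407 = 0.970924.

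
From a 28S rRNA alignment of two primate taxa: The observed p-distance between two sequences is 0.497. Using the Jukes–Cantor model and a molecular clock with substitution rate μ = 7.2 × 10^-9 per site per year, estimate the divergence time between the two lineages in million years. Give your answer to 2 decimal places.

d = −(3/4) ln(1 − 4p/3) = −0.75 ln(1 − 0.662667) = −0.75 ln(0.337333)
  = −0.75 × (-1.086685) = 0.815014 substitutions/site.
Under a molecular clock d = 2μt, so t = d/(2μ) = 0.815014 / (2 × 7.2 × 10^-9) = 56.60 million years.

56.60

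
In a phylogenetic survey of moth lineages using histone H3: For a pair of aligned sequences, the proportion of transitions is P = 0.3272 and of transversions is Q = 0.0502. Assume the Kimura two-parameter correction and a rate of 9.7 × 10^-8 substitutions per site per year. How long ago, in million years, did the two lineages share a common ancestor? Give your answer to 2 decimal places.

3.28

Under the Kimura two-parameter model, d = −½ ln(1 − 2P − Q) − ¼ ln(1 − 2Q).
1 − 2P − Q = 0.2954, giving −½ ln(0.2954) = 0.609712.
1 − 2Q = 0.8996, giving −¼ ln(0.8996) = 0.026451.
d = 0.609712 + 0.026451 = 0.636163.
Under a molecular clock d = 2μt, so t = d/(2μ) = 0.636163 / (2 × 9.7 × 10^-8) = 3.28 million years.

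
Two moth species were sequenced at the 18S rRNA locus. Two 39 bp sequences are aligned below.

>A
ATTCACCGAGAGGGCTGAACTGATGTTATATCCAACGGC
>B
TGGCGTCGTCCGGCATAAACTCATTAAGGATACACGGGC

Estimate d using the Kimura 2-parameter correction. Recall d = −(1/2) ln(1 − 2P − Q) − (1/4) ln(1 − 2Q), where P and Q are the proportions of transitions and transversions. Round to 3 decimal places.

0.907

Of 39 sites, 4 differences are transitions and 16 are transversions, so P = 4/39 ≈ 0.102564 and Q = 16/39 ≈ 0.410256.
Under the Kimura two-parameter model, d = −½ ln(1 − 2P − Q) − ¼ ln(1 − 2Q).
1 − 2P − Q = 0.384616, giving −½ ln(0.384616) = 0.477755.
1 − 2Q = 0.179488, giving −¼ ln(0.179488) = 0.429412.
d = 0.477755 + 0.429412 = 0.907167.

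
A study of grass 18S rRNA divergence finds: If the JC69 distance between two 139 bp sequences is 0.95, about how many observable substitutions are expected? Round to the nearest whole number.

Invert JC69: p = (3/4)(1 − e^(−4d/3)) = 0.75 × (1 − e^(-1.266667)) = 0.75 × (1 − 0.281769) = 0.538673.
Expected differing sites = pL ≈ 0.538673 × 139 = 74.875547 ≈ 75.

75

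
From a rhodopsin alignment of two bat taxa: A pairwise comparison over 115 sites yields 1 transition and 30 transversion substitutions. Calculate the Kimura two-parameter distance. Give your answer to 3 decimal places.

P = 1/115 ≈ 0.008696 and Q = 30/115 ≈ 0.26087.
Under the Kimura two-parameter model, d = −½ ln(1 − 2P − Q) − ¼ ln(1 − 2Q).
1 − 2P − Q = 0.721738, giving −½ ln(0.721738) = 0.163047.
1 − 2Q = 0.47826, giving −¼ ln(0.47826) = 0.184400.
d = 0.163047 + 0.184400 = 0.347447.

0.347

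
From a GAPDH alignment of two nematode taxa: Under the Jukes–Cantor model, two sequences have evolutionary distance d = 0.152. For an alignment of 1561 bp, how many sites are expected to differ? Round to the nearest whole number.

215

Invert JC69: p = (3/4)(1 − e^(−4d/3)) = 0.75 × (1 − e^(-0.202667)) = 0.75 × (1 − 0.816550) = 0.137588.
Expected differing sites = pL ≈ 0.137588 × 1561 = 214.774868 ≈ 215.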